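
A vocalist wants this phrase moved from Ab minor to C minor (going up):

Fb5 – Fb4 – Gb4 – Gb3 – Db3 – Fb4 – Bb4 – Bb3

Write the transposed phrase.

From Ab up to C is a major third; apply that to each pitch.
Fb5 -> Ab5
Fb4 -> Ab4
Gb4 -> Bb4
Gb3 -> Bb3
Db3 -> F3
Fb4 -> Ab4
Bb4 -> D5
Bb3 -> D4

Ab5 Ab4 Bb4 Bb3 F3 Ab4 D5 D4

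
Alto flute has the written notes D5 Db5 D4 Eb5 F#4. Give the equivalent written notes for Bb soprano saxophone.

B4 Bb4 B3 C5 D#4

First find concert pitch: the alto flute sounds a perfect fourth below written, so D5 Db5 D4 Eb5 F#4 sounds A4 Ab4 A3 Bb4 C#4.
Then write for Bb soprano saxophone: it sounds a major second below written, so the part must be a major second above concert.
A4 → B4
Ab4 → Bb4
A3 → B3
Bb4 → C5
C#4 → D#4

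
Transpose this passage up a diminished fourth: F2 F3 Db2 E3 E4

Bbb2 Bbb3 Gbb2 Ab3 Ab4

F2 up a diminished fourth is Bbb2.
A diminished fourth up from F3 gives Bbb3.
Db2: a fourth up reaches G, and 4 semitones makes it Gbb2.
A diminished fourth up from E3 gives Ab3.
E4: a fourth up reaches A, and 4 semitones makes it Ab4.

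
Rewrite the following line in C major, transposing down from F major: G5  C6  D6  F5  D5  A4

D5 G5 A5 C5 A4 E4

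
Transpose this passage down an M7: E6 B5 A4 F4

E6: a seventh down reaches F, and 11 semitones makes it F5.
A major seventh down from B5 gives C5.
A major seventh down from A4 gives Bb3.
F4: a seventh down reaches G, and 11 semitones makes it Gb3.

F5 C5 Bb3 Gb3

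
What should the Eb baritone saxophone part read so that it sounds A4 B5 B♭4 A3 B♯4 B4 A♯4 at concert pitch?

F#6 G#7 G6 F#5 G##6 G#6 F##6

Written C4 sounds as Eb2 on the Eb baritone saxophone, so concert pitches are written a major thirteenth up.
A4 -> F#6
B5 -> G#7
Bb4 -> G6
A3 -> F#5
B#4 -> G##6
B4 -> G#6
A#4 -> F##6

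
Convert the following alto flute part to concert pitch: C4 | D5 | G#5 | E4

The alto flute sounds a perfect fourth below written, so transpose each written note down a perfect fourth.
C4 to G3
D5 to A4
G#5 to D#5
E4 to B3

G3 A4 D#5 B3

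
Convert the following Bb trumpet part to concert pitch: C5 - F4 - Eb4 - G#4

Bb4 Eb4 Db4 F#4

The Bb trumpet sounds a major second below written, so transpose each written note down a major second.
C5 becomes Bb4
F4 becomes Eb4
Eb4 becomes Db4
G#4 becomes F#4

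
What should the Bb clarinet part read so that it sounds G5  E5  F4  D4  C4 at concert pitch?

A5 F#5 G4 E4 D4

Written C4 sounds as Bb3 on the Bb clarinet, so concert pitches are written a major second up.
G5 → A5
E5 → F#5
F4 → G4
D4 → E4
C4 → D4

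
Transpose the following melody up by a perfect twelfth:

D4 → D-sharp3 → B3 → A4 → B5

D4 to A5
D#3 to A#4
B3 to F#5
A4 to E6
B5 to F#7

A5 A#4 F#5 E6 F#7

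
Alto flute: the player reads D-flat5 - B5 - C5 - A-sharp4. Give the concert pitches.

Written C4 on the alto flute sounds as G3, a perfect fourth lower; apply that shift to every note.
Db5 -> Ab4
B5 -> F#5
C5 -> G4
A#4 -> E#4

Ab4 F#5 G4 E#4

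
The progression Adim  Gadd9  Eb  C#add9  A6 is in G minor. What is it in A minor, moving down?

G minor down to A minor is a minor seventh; each chord root moves by that interval while the quality stays the same.
Adim: root A down a minor seventh → B, giving Bdim.
Gadd9: root G down a minor seventh → A, giving Aadd9.
Eb: root Eb down a minor seventh → F, giving F.
C#add9: root C# down a minor seventh → D#, giving D#add9.
A6: root A down a minor seventh → B, giving B6.

Bdim Aadd9 F D#add9 B6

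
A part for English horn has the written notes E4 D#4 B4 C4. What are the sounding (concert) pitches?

A3 G#3 E4 F3

Written C4 on the English horn sounds as F3, a perfect fifth lower; apply that shift to every note.
E4 -> A3
D#4 -> G#3
B4 -> E4
C4 -> F3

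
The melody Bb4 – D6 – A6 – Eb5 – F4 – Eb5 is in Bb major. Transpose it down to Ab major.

From Bb down to Ab is a major second; apply that to each pitch.
Bb4 becomes Ab4
D6 becomes C6
A6 becomes G6
Eb5 becomes Db5
F4 becomes Eb4
Eb5 becomes Db5

Ab4 C6 G6 Db5 Eb4 Db5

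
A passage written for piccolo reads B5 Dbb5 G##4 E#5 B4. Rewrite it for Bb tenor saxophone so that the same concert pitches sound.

First find concert pitch: the piccolo sounds a perfect octave above written, so B5 Dbb5 G##4 E#5 B4 sounds B6 Dbb6 G##5 E#6 B5.
Then write for Bb tenor saxophone: it sounds a major ninth below written, so the part must be a major ninth above concert.
B6 → C#8
Dbb6 → Ebb7
G##5 → A##6
E#6 → F##7
B5 → C#7

C#8 Ebb7 A##6 F##7 C#7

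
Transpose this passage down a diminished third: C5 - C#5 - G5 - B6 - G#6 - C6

C5 down a diminished third is A#4.
C#5: a third down reaches A, and 2 semitones makes it A##4.
A diminished third down from G5 gives E#5.
B6 down a diminished third is G##6.
G#6: a third down reaches E, and 2 semitones makes it E##6.
A diminished third down from C6 gives A#5.

A#4 A##4 E#5 G##6 E##6 A#5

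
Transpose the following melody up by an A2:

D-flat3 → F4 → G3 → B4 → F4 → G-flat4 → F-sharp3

E3 G#4 A#3 C##5 G#4 A4 G##3

Db3 up an augmented second is E3.
An augmented second up from F4 gives G#4.
G3 up an augmented second is A#3.
B4: a second up reaches C, and 3 semitones makes it C##5.
F4 up an augmented second is G#4.
Gb4 up an augmented second is A4.
An augmented second up from F#3 gives G##3.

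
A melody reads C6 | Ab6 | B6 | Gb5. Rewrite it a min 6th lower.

E5 C6 D#6 Bb4

C6 → E5
Ab6 → C6
B6 → D#6
Gb5 → Bb4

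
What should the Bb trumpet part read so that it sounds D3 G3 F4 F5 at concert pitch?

E3 A3 G4 G5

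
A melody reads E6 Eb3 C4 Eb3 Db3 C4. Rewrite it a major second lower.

E6 becomes D6
Eb3 becomes Db3
C4 becomes Bb3
Eb3 becomes Db3
Db3 becomes Cb3
C4 becomes Bb3

D6 Db3 Bb3 Db3 Cb3 Bb3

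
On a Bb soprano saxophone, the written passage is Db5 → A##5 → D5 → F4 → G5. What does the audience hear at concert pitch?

Cb5 G##5 C5 Eb4 F5

Written C4 on the Bb soprano saxophone sounds as Bb3, a major second lower; apply that shift to every note.
Db5 gives Cb5
A##5 gives G##5
D5 gives C5
F4 gives Eb4
G5 gives F5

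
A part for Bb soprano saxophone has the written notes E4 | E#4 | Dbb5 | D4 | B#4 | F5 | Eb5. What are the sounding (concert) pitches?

The Bb soprano saxophone sounds a major second below written, so transpose each written note down a major second.
E4 → D4
E#4 → D#4
Dbb5 → Cbb5
D4 → C4
B#4 → A#4
F5 → Eb5
Eb5 → Db5

D4 D#4 Cbb5 C4 A#4 Eb5 Db5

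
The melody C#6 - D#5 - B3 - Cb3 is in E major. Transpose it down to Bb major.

E major to Bb major down is an augmented fourth, so every note moves down by that interval.
C#6 → G5
D#5 → A4
B3 → F3
Cb3 → Gbb2

G5 A4 F3 Gbb2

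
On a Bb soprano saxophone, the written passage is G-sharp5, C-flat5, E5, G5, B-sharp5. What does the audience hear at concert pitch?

The Bb soprano saxophone sounds a major second below written, so transpose each written note down a major second.
G#5 -> F#5
Cb5 -> Bbb4
E5 -> D5
G5 -> F5
B#5 -> A#5

F#5 Bbb4 D5 F5 A#5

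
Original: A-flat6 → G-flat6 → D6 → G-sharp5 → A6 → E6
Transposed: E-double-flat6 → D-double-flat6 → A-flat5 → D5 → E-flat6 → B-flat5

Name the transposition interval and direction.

down an augmented fourth

Take the first pair: Ab6 → Ebb6. A to E spans 4 letter names, so the interval is some kind of fourth.
Ebb6 to Ab6 is 6 semitones, which makes it an augmented fourth; the second version is lower, so the direction is down.
Checking another pair — E6 → Bb5 — gives the same interval.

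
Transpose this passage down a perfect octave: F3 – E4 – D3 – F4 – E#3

F2 E3 D2 F3 E#2

A perfect octave down from F3 gives F2.
A perfect octave down from E4 gives E3.
D3: an octave down reaches D, and 12 semitones makes it D2.
A perfect octave down from F4 gives F3.
E#3 down a perfect octave is E#2.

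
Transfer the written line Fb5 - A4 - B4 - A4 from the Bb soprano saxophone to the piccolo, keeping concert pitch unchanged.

Ebb4 G3 A3 G3

First find concert pitch: the Bb soprano saxophone sounds a major second below written, so Fb5 A4 B4 A4 sounds Ebb5 G4 A4 G4.
Then write for piccolo: it sounds a perfect octave above written, so the part must be a perfect octave below concert.
Ebb5 → Ebb4
G4 → G3
A4 → A3
G4 → G3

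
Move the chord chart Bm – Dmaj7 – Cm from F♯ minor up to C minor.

Fm Abmaj7 Gbm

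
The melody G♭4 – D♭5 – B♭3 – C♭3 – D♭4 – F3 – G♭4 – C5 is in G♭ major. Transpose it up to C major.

C5 G5 E4 F3 G4 B3 C5 F#5

G♭ major to C major up is an augmented fourth, so every note moves up by that interval.
Gb4 to C5
Db5 to G5
Bb3 to E4
Cb3 to F3
Db4 to G4
F3 to B3
Gb4 to C5
C5 to F#5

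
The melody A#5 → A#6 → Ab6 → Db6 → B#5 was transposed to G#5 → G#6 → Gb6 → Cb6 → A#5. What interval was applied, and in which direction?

down a major second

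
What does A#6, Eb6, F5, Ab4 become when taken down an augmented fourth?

A#6 to E6
Eb6 to Bbb5
F5 to Cb5
Ab4 to Ebb4

E6 Bbb5 Cb5 Ebb4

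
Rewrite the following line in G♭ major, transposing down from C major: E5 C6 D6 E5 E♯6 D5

Bb4 Gb5 Ab5 Bb4 B5 Ab4

From C down to G♭ is an augmented fourth; apply that to each pitch.
E5 -> Bb4
C6 -> Gb5
D6 -> Ab5
E5 -> Bb4
E#6 -> B5
D5 -> Ab4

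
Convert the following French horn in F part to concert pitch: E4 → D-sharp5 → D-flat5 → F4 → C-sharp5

A3 G#4 Gb4 Bb3 F#4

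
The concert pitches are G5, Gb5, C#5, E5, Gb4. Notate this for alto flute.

Written C4 sounds as G3 on the alto flute, so concert pitches are written a perfect fourth up.
G5 -> C6
Gb5 -> Cb6
C#5 -> F#5
E5 -> A5
Gb4 -> Cb5

C6 Cb6 F#5 A5 Cb5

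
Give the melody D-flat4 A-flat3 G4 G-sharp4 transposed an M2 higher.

Eb4 Bb3 A4 A#4

A major second up from Db4 gives Eb4.
Ab3 up a major second is Bb3.
G4: a second up reaches A, and 2 semitones makes it A4.
G#4: a second up reaches A, and 2 semitones makes it A#4.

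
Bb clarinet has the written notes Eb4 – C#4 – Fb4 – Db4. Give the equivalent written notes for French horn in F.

First find concert pitch: the Bb clarinet sounds a major second below written, so Eb4 C#4 Fb4 Db4 sounds Db4 B3 Ebb4 Cb4.
Then write for French horn in F: it sounds a perfect fifth below written, so the part must be a perfect fifth above concert.
Db4 → Ab4
B3 → F#4
Ebb4 → Bbb4
Cb4 → Gb4

Ab4 F#4 Bbb4 Gb4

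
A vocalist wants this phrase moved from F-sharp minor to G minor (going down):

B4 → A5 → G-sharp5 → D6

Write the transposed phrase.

C4 Bb4 A4 Eb5

F-sharp minor to G minor down is a major seventh, so every note moves down by that interval.
B4 becomes C4
A5 becomes Bb4
G#5 becomes A4
D6 becomes Eb5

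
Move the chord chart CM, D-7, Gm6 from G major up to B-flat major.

G major up to B-flat major is a minor third; each chord root moves by that interval while the quality stays the same.
CM: root C up a minor third → Eb, giving EbM.
D-7: root D up a minor third → F, giving F-7.
Gm6: root G up a minor third → Bb, giving Bbm6.

EbM F-7 Bbm6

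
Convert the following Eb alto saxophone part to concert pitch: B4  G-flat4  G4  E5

D4 Bbb3 Bb3 G4

Written C4 on the Eb alto saxophone sounds as Eb3, a major sixth lower; apply that shift to every note.
B4 -> D4
Gb4 -> Bbb3
G4 -> Bb3
E5 -> G4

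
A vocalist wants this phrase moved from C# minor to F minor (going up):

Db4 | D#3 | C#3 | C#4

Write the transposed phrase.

Gbb4 G3 F3 F4

From C# up to F is a diminished fourth; apply that to each pitch.
Db4 → Gbb4
D#3 → G3
C#3 → F3
C#4 → F4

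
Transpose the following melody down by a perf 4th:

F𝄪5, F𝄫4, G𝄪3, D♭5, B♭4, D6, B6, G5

C##5 Cbb4 D##3 Ab4 F4 A5 F#6 D5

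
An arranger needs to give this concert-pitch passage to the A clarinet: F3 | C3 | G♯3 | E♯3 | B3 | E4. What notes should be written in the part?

Ab3 Eb3 B3 G#3 D4 G4

The A clarinet sounds a minor third below written, so the written part must be a minor third above concert — transpose each note up.
F3 → Ab3
C3 → Eb3
G#3 → B3
E#3 → G#3
B3 → D4
E4 → G4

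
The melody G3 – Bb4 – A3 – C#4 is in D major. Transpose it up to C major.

F4 Ab5 G4 B4

From D up to C is a minor seventh; apply that to each pitch.
G3 → F4
Bb4 → Ab5
A3 → G4
C#4 → B4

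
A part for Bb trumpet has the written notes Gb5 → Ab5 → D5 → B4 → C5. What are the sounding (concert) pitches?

Fb5 Gb5 C5 A4 Bb4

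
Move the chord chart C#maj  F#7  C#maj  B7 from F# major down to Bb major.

Fmaj Bb7 Fmaj Eb7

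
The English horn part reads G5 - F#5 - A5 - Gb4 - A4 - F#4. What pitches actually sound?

The English horn sounds a perfect fifth below written, so transpose each written note down a perfect fifth.
G5 → C5
F#5 → B4
A5 → D5
Gb4 → Cb4
A4 → D4
F#4 → B3

C5 B4 D5 Cb4 D4 B3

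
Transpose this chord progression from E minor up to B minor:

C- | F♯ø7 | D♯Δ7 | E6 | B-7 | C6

E minor up to B minor is a perfect fifth; each chord root moves by that interval while the quality stays the same.
C-: root C up a perfect fifth → G, giving G-.
F♯ø7: root F♯ up a perfect fifth → C#, giving C#ø7.
D♯Δ7: root D♯ up a perfect fifth → A#, giving A#Δ7.
E6: root E up a perfect fifth → B, giving B6.
B-7: root B up a perfect fifth → F#, giving F#-7.
C6: root C up a perfect fifth → G, giving G6.

G- C#ø7 A#Δ7 B6 F#-7 G6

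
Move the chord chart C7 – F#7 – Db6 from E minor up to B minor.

E minor up to B minor is a perfect fifth; each chord root moves by that interval while the quality stays the same.
C7: root C up a perfect fifth → G, giving G7.
F#7: root F# up a perfect fifth → C#, giving C#7.
Db6: root Db up a perfect fifth → Ab, giving Ab6.

G7 C#7 Ab6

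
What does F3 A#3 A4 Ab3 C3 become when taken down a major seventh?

Gb2 B2 Bb3 Bbb2 Db2

F3 down a major seventh is Gb2.
A#3 down a major seventh is B2.
A4 down a major seventh is Bb3.
Ab3 down a major seventh is Bbb2.
A major seventh down from C3 gives Db2.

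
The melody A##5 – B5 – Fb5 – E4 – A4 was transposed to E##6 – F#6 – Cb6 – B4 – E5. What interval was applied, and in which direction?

Take the first pair: A##5 → E##6. A to E spans 5 letter names, so the interval is some kind of fifth.
A##5 to E##6 is 7 semitones, which makes it a perfect fifth; the second version is higher, so the direction is up.
Checking another pair — A4 → E5 — gives the same interval.

up a perfect fifth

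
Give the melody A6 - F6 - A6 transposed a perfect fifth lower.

D6 Bb5 D6

A6 down a perfect fifth is D6.
F6: a fifth down reaches B, and 7 semitones makes it Bb5.
A6: a fifth down reaches D, and 7 semitones makes it D6.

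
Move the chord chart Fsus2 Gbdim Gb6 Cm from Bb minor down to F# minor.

Bb minor down to F# minor is a diminished fourth; each chord root moves by that interval while the quality stays the same.
Fsus2: root F down a diminished fourth → C#, giving C#sus2.
Gbdim: root Gb down a diminished fourth → D, giving Ddim.
Gb6: root Gb down a diminished fourth → D, giving D6.
Cm: root C down a diminished fourth → G#, giving G#m.

C#sus2 Ddim D6 G#m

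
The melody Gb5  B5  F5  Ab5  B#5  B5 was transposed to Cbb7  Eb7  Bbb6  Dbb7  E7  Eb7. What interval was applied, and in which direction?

up a diminished eleventh

Take the first pair: Gb5 → Cbb7. G to C spans 11 letter names, so the interval is some kind of eleventh.
Gb5 to Cbb7 is 16 semitones, which makes it a diminished eleventh; the second version is higher, so the direction is up.
Checking another pair — B5 → Eb7 — gives the same interval.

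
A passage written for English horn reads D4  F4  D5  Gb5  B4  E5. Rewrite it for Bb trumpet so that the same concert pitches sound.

First find concert pitch: the English horn sounds a perfect fifth below written, so D4 F4 D5 Gb5 B4 E5 sounds G3 Bb3 G4 Cb5 E4 A4.
Then write for Bb trumpet: it sounds a major second below written, so the part must be a major second above concert.
G3 → A3
Bb3 → C4
G4 → A4
Cb5 → Db5
E4 → F#4
A4 → B4

A3 C4 A4 Db5 F#4 B4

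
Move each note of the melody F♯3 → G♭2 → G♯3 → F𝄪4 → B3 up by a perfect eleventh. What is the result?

B4 Cb4 C#5 B#5 E5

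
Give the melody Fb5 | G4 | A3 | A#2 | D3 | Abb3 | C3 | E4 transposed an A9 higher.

Fb5 to G6
G4 to A#5
A3 to B#4
A#2 to B##3
D3 to E#4
Abb3 to Bb4
C3 to D#4
E4 to F##5

G6 A#5 B#4 B##3 E#4 Bb4 D#4 F##5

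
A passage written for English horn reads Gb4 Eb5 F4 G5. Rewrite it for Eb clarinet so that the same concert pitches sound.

Ab3 F4 G3 A4

First find concert pitch: the English horn sounds a perfect fifth below written, so Gb4 Eb5 F4 G5 sounds Cb4 Ab4 Bb3 C5.
Then write for Eb clarinet: it sounds a minor third above written, so the part must be a minor third below concert.
Cb4 → Ab3
Ab4 → F4
Bb3 → G3
C5 → A4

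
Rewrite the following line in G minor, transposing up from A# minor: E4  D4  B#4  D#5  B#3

Db5 Cb5 A5 C6 A4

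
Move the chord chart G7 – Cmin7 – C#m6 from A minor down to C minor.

Bb7 Ebmin7 Em6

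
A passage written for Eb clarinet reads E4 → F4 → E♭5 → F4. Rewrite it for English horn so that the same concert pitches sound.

D5 Eb5 Db6 Eb5

First find concert pitch: the Eb clarinet sounds a minor third above written, so E4 F4 E♭5 F4 sounds G4 Ab4 Gb5 Ab4.
Then write for English horn: it sounds a perfect fifth below written, so the part must be a perfect fifth above concert.
G4 → D5
Ab4 → Eb5
Gb5 → Db6
Ab4 → Eb5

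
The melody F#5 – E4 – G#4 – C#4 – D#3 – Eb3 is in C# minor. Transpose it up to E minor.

From C# up to E is a minor third; apply that to each pitch.
F#5 -> A5
E4 -> G4
G#4 -> B4
C#4 -> E4
D#3 -> F#3
Eb3 -> Gb3

A5 G4 B4 E4 F#3 Gb3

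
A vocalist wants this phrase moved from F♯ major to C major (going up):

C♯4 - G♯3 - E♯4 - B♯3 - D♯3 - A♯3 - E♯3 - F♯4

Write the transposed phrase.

From F♯ up to C is a diminished fifth; apply that to each pitch.
C#4 gives G4
G#3 gives D4
E#4 gives B4
B#3 gives F#4
D#3 gives A3
A#3 gives E4
E#3 gives B3
F#4 gives C5

G4 D4 B4 F#4 A3 E4 B3 C5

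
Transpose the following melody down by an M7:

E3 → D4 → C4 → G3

F2 Eb3 Db3 Ab2

A major seventh down from E3 gives F2.
A major seventh down from D4 gives Eb3.
C4: a seventh down reaches D, and 11 semitones makes it Db3.
G3: a seventh down reaches A, and 11 semitones makes it Ab2.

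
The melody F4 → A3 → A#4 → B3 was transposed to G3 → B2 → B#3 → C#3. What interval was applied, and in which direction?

Take the first pair: F4 → G3. F to G spans 7 letter names, so the interval is some kind of seventh.
G3 to F4 is 10 semitones, which makes it a minor seventh; the second version is lower, so the direction is down.
Checking another pair — B3 → C#3 — gives the same interval.

down a minor seventh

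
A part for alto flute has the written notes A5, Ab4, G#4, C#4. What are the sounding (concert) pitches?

Written C4 on the alto flute sounds as G3, a perfect fourth lower; apply that shift to every note.
A5 gives E5
Ab4 gives Eb4
G#4 gives D#4
C#4 gives G#3

E5 Eb4 D#4 G#3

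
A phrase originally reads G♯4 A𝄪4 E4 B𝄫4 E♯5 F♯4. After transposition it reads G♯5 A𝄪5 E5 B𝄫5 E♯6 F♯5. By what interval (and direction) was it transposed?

Take the first pair: G#4 → G#5. G to G spans 8 letter names, so the interval is some kind of octave.
G#4 to G#5 is 12 semitones, which makes it a perfect octave; the second version is higher, so the direction is up.
Checking another pair — F#4 → F#5 — gives the same interval.

up a perfect octave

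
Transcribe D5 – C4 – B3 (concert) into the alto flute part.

G5 F4 E4

Written C4 sounds as G3 on the alto flute, so concert pitches are written a perfect fourth up.
D5 to G5
C4 to F4
B3 to E4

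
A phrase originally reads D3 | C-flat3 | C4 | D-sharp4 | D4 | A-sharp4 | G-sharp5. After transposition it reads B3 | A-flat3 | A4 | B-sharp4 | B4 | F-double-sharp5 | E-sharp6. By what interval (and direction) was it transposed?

up a major sixth

Take the first pair: D3 → B3. D to B spans 6 letter names, so the interval is some kind of sixth.
D3 to B3 is 9 semitones, which makes it a major sixth; the second version is higher, so the direction is up.
Checking another pair — G#5 → E#6 — gives the same interval.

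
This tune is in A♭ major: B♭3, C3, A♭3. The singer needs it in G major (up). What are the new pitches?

A4 B3 G4

From A♭ up to G is a major seventh; apply that to each pitch.
Bb3 to A4
C3 to B3
Ab3 to G4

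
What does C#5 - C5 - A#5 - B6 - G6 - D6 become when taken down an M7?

C#5 gives D4
C5 gives Db4
A#5 gives B4
B6 gives C6
G6 gives Ab5
D6 gives Eb5

D4 Db4 B4 C6 Ab5 Eb5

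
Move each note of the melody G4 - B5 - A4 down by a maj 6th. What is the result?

Bb3 D5 C4

G4 down a major sixth is Bb3.
B5 down a major sixth is D5.
A4: a sixth down reaches C, and 9 semitones makes it C4.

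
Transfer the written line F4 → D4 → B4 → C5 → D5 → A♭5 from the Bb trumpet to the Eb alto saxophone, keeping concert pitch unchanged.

First find concert pitch: the Bb trumpet sounds a major second below written, so F4 D4 B4 C5 D5 A♭5 sounds Eb4 C4 A4 Bb4 C5 Gb5.
Then write for Eb alto saxophone: it sounds a major sixth below written, so the part must be a major sixth above concert.
Eb4 → C5
C4 → A4
A4 → F#5
Bb4 → G5
C5 → A5
Gb5 → Eb6

C5 A4 F#5 G5 A5 Eb6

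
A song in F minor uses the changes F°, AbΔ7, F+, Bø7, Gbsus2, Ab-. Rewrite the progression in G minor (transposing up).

G° BbΔ7 G+ C#ø7 Absus2 Bb-

F minor up to G minor is a major second; each chord root moves by that interval while the quality stays the same.
F°: root F up a major second → G, giving G°.
AbΔ7: root Ab up a major second → Bb, giving BbΔ7.
F+: root F up a major second → G, giving G+.
Bø7: root B up a major second → C#, giving C#ø7.
Gbsus2: root Gb up a major second → Ab, giving Absus2.
Ab-: root Ab up a major second → Bb, giving Bb-.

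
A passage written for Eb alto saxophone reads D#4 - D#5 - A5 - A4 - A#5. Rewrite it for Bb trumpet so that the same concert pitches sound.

First find concert pitch: the Eb alto saxophone sounds a major sixth below written, so D#4 D#5 A5 A4 A#5 sounds F#3 F#4 C5 C4 C#5.
Then write for Bb trumpet: it sounds a major second below written, so the part must be a major second above concert.
F#3 → G#3
F#4 → G#4
C5 → D5
C4 → D4
C#5 → D#5

G#3 G#4 D5 D4 D#5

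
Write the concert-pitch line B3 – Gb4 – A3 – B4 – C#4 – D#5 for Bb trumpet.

The Bb trumpet sounds a major second below written, so the written part must be a major second above concert — transpose each note up.
B3 gives C#4
Gb4 gives Ab4
A3 gives B3
B4 gives C#5
C#4 gives D#4
D#5 gives E#5

C#4 Ab4 B3 C#5 D#4 E#5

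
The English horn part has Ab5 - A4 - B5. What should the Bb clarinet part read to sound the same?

First find concert pitch: the English horn sounds a perfect fifth below written, so Ab5 A4 B5 sounds Db5 D4 E5.
Then write for Bb clarinet: it sounds a major second below written, so the part must be a major second above concert.
Db5 → Eb5
D4 → E4
E5 → F#5

Eb5 E4 F#5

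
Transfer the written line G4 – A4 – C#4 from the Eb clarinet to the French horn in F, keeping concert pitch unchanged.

F5 G5 B4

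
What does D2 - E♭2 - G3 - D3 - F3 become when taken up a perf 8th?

D2: an octave up reaches D, and 12 semitones makes it D3.
A perfect octave up from Eb2 gives Eb3.
A perfect octave up from G3 gives G4.
D3: an octave up reaches D, and 12 semitones makes it D4.
A perfect octave up from F3 gives F4.

D3 Eb3 G4 D4 F4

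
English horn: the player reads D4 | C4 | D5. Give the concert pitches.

G3 F3 G4

The English horn sounds a perfect fifth below written, so transpose each written note down a perfect fifth.
D4 becomes G3
C4 becomes F3
D5 becomes G4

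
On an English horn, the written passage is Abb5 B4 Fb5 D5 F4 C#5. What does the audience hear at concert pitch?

Written C4 on the English horn sounds as F3, a perfect fifth lower; apply that shift to every note.
Abb5 becomes Dbb5
B4 becomes E4
Fb5 becomes Bbb4
D5 becomes G4
F4 becomes Bb3
C#5 becomes F#4

Dbb5 E4 Bbb4 G4 Bb3 F#4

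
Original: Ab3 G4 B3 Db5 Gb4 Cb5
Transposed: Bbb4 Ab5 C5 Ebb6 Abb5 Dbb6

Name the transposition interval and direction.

Take the first pair: Ab3 → Bbb4. A to B spans 9 letter names, so the interval is some kind of ninth.
Ab3 to Bbb4 is 13 semitones, which makes it a minor ninth; the second version is higher, so the direction is up.
Checking another pair — Cb5 → Dbb6 — gives the same interval.

up a minor ninth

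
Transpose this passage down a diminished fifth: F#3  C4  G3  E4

F#3 -> B#2
C4 -> F#3
G3 -> C#3
E4 -> A#3

B#2 F#3 C#3 A#3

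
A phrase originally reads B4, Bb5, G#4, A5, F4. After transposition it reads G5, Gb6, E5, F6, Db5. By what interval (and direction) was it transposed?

up a minor sixth

Take the first pair: B4 → G5. B to G spans 6 letter names, so the interval is some kind of sixth.
B4 to G5 is 8 semitones, which makes it a minor sixth; the second version is higher, so the direction is up.
Checking another pair — F4 → Db5 — gives the same interval.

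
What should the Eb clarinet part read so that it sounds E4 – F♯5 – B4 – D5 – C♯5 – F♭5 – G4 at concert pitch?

C#4 D#5 G#4 B4 A#4 Db5 E4

Written C4 sounds as Eb4 on the Eb clarinet, so concert pitches are written a minor third down.
E4 -> C#4
F#5 -> D#5
B4 -> G#4
D5 -> B4
C#5 -> A#4
Fb5 -> Db5
G4 -> E4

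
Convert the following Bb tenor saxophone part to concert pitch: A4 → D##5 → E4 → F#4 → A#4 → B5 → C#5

G3 C##4 D3 E3 G#3 A4 B3

Written C4 on the Bb tenor saxophone sounds as Bb2, a major ninth lower; apply that shift to every note.
A4 -> G3
D##5 -> C##4
E4 -> D3
F#4 -> E3
A#4 -> G#3
B5 -> A4
C#5 -> B3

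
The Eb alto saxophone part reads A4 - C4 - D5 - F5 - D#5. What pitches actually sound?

The Eb alto saxophone sounds a major sixth below written, so transpose each written note down a major sixth.
A4 to C4
C4 to Eb3
D5 to F4
F5 to Ab4
D#5 to F#4

C4 Eb3 F4 Ab4 F#4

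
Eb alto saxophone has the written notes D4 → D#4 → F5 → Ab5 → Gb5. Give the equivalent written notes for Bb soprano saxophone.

First find concert pitch: the Eb alto saxophone sounds a major sixth below written, so D4 D#4 F5 Ab5 Gb5 sounds F3 F#3 Ab4 Cb5 Bbb4.
Then write for Bb soprano saxophone: it sounds a major second below written, so the part must be a major second above concert.
F3 → G3
F#3 → G#3
Ab4 → Bb4
Cb5 → Db5
Bbb4 → Cb5

G3 G#3 Bb4 Db5 Cb5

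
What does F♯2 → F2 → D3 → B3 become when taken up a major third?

A major third up from F#2 gives A#2.
F2: a third up reaches A, and 4 semitones makes it A2.
A major third up from D3 gives F#3.
B3 up a major third is D#4.

A#2 A2 F#3 D#4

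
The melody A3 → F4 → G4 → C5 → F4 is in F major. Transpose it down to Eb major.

F major to Eb major down is a major second, so every note moves down by that interval.
A3 gives G3
F4 gives Eb4
G4 gives F4
C5 gives Bb4
F4 gives Eb4

G3 Eb4 F4 Bb4 Eb4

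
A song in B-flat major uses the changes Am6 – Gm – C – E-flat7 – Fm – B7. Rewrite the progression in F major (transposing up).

Em6 Dm G Bb7 Cm F#7

B-flat major up to F major is a perfect fifth; each chord root moves by that interval while the quality stays the same.
Am6: root A up a perfect fifth → E, giving Em6.
Gm: root G up a perfect fifth → D, giving Dm.
C: root C up a perfect fifth → G, giving G.
E-flat7: root E-flat up a perfect fifth → Bb, giving Bb7.
Fm: root F up a perfect fifth → C, giving Cm.
B7: root B up a perfect fifth → F#, giving F#7.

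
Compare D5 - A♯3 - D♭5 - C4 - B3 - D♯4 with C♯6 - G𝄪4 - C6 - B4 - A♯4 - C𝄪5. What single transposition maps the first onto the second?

up a major seventh

From D5 to C#6 is 7 letter names — a seventh of some quality.
D5 to C#6 is 11 semitones, which makes it a major seventh; the second version is higher, so the direction is up.
Checking another pair — D#4 → C##5 — gives the same interval.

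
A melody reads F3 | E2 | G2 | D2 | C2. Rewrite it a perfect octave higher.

A perfect octave up from F3 gives F4.
E2: an octave up reaches E, and 12 semitones makes it E3.
A perfect octave up from G2 gives G3.
D2: an octave up reaches D, and 12 semitones makes it D3.
A perfect octave up from C2 gives C3.

F4 E3 G3 D3 C3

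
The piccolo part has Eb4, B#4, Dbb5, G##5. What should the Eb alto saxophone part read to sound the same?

C6 G##6 Bbb6 E##7

First find concert pitch: the piccolo sounds a perfect octave above written, so Eb4 B#4 Dbb5 G##5 sounds Eb5 B#5 Dbb6 G##6.
Then write for Eb alto saxophone: it sounds a major sixth below written, so the part must be a major sixth above concert.
Eb5 → C6
B#5 → G##6
Dbb6 → Bbb6
G##6 → E##7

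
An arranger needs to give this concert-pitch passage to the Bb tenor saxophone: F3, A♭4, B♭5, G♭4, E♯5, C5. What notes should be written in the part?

G4 Bb5 C7 Ab5 F##6 D6

Written C4 sounds as Bb2 on the Bb tenor saxophone, so concert pitches are written a major ninth up.
F3 to G4
Ab4 to Bb5
Bb5 to C7
Gb4 to Ab5
E#5 to F##6
C5 to D6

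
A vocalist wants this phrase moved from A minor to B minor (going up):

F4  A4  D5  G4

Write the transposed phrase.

From A up to B is a major second; apply that to each pitch.
F4 -> G4
A4 -> B4
D5 -> E5
G4 -> A4

G4 B4 E5 A4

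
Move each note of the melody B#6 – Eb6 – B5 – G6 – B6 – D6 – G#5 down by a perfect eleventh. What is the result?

F##5 Bb4 F#4 D5 F#5 A4 D#4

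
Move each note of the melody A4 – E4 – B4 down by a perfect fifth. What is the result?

A4 to D4
E4 to A3
B4 to E4

D4 A3 E4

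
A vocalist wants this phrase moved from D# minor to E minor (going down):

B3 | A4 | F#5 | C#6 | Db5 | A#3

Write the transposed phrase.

C3 Bb3 G4 D5 Ebb4 B2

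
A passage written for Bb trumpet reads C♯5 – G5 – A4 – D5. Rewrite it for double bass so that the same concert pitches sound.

First find concert pitch: the Bb trumpet sounds a major second below written, so C♯5 G5 A4 D5 sounds B4 F5 G4 C5.
Then write for double bass: it sounds a perfect octave below written, so the part must be a perfect octave above concert.
B4 → B5
F5 → F6
G4 → G5
C5 → C6

B5 F6 G5 C6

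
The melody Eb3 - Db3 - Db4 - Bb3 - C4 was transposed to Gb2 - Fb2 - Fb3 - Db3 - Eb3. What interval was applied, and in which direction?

down a major sixth

From Eb3 to Gb2 is 6 letter names — a sixth of some quality.
Gb2 to Eb3 is 9 semitones, which makes it a major sixth; the second version is lower, so the direction is down.
Checking another pair — C4 → Eb3 — gives the same interval.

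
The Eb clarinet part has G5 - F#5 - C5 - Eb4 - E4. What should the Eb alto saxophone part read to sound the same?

First find concert pitch: the Eb clarinet sounds a minor third above written, so G5 F#5 C5 Eb4 E4 sounds Bb5 A5 Eb5 Gb4 G4.
Then write for Eb alto saxophone: it sounds a major sixth below written, so the part must be a major sixth above concert.
Bb5 → G6
A5 → F#6
Eb5 → C6
Gb4 → Eb5
G4 → E5

G6 F#6 C6 Eb5 E5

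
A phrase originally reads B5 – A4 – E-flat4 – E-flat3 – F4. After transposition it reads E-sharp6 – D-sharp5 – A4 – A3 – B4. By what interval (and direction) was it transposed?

From B5 to E#6 is 4 letter names — a fourth of some quality.
B5 to E#6 is 6 semitones, which makes it an augmented fourth; the second version is higher, so the direction is up.
Checking another pair — F4 → B4 — gives the same interval.

up an augmented fourth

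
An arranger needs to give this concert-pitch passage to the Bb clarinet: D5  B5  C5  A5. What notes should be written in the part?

E5 C#6 D5 B5

Written C4 sounds as Bb3 on the Bb clarinet, so concert pitches are written a major second up.
D5 -> E5
B5 -> C#6
C5 -> D5
A5 -> B5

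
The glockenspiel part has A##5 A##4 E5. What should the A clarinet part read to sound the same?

C##8 C##7 G7

First find concert pitch: the glockenspiel sounds a perfect fifteenth above written, so A##5 A##4 E5 sounds A##7 A##6 E7.
Then write for A clarinet: it sounds a minor third below written, so the part must be a minor third above concert.
A##7 → C##8
A##6 → C##7
E7 → G7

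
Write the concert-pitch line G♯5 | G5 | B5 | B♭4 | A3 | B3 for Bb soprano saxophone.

A#5 A5 C#6 C5 B3 C#4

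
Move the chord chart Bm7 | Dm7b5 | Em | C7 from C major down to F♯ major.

C major down to F♯ major is a diminished fifth; each chord root moves by that interval while the quality stays the same.
Bm7: root B down a diminished fifth → E#, giving E#m7.
Dm7b5: root D down a diminished fifth → G#, giving G#m7b5.
Em: root E down a diminished fifth → A#, giving A#m.
C7: root C down a diminished fifth → F#, giving F#7.

E#m7 G#m7b5 A#m F#7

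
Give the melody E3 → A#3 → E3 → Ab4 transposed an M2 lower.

D3 G#3 D3 Gb4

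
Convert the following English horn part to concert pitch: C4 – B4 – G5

F3 E4 C5

Written C4 on the English horn sounds as F3, a perfect fifth lower; apply that shift to every note.
C4 → F3
B4 → E4
G5 → C5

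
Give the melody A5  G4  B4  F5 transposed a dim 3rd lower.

A diminished third down from A5 gives F##5.
G4: a third down reaches E, and 2 semitones makes it E#4.
A diminished third down from B4 gives G##4.
A diminished third down from F5 gives D#5.

F##5 E#4 G##4 D#5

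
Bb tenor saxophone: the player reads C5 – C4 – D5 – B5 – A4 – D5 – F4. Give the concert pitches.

Written C4 on the Bb tenor saxophone sounds as Bb2, a major ninth lower; apply that shift to every note.
C5 → Bb3
C4 → Bb2
D5 → C4
B5 → A4
A4 → G3
D5 → C4
F4 → Eb3

Bb3 Bb2 C4 A4 G3 C4 Eb3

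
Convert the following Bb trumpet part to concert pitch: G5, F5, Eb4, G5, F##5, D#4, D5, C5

Written C4 on the Bb trumpet sounds as Bb3, a major second lower; apply that shift to every note.
G5 to F5
F5 to Eb5
Eb4 to Db4
G5 to F5
F##5 to E#5
D#4 to C#4
D5 to C5
C5 to Bb4

F5 Eb5 Db4 F5 E#5 C#4 C5 Bb4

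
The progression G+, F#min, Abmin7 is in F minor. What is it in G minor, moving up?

F minor up to G minor is a major second; each chord root moves by that interval while the quality stays the same.
G+: root G up a major second → A, giving A+.
F#min: root F# up a major second → G#, giving G#min.
Abmin7: root Ab up a major second → Bb, giving Bbmin7.

A+ G#min Bbmin7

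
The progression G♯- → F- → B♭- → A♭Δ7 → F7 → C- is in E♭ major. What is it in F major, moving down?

E♭ major down to F major is a minor seventh; each chord root moves by that interval while the quality stays the same.
G♯-: root G♯ down a minor seventh → A#, giving A#-.
F-: root F down a minor seventh → G, giving G-.
B♭-: root B♭ down a minor seventh → C, giving C-.
A♭Δ7: root A♭ down a minor seventh → Bb, giving BbΔ7.
F7: root F down a minor seventh → G, giving G7.
C-: root C down a minor seventh → D, giving D-.

A#- G- C- BbΔ7 G7 D-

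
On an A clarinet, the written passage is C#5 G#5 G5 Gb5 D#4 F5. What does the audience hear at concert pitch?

A#4 E#5 E5 Eb5 B#3 D5

The A clarinet sounds a minor third below written, so transpose each written note down a minor third.
C#5 → A#4
G#5 → E#5
G5 → E5
Gb5 → Eb5
D#4 → B#3
F5 → D5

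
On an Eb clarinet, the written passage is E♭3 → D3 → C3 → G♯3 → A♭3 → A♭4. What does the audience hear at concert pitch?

Gb3 F3 Eb3 B3 Cb4 Cb5

Written C4 on the Eb clarinet sounds as Eb4, a minor third higher; apply that shift to every note.
Eb3 becomes Gb3
D3 becomes F3
C3 becomes Eb3
G#3 becomes B3
Ab3 becomes Cb4
Ab4 becomes Cb5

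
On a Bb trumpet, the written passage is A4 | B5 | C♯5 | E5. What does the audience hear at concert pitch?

G4 A5 B4 D5

Written C4 on the Bb trumpet sounds as Bb3, a major second lower; apply that shift to every note.
A4 → G4
B5 → A5
C#5 → B4
E5 → D5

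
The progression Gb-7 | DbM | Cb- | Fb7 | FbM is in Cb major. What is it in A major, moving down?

E-7 BM A- D7 DM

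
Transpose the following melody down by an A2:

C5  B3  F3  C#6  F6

C5 becomes Bbb4
B3 becomes Ab3
F3 becomes Ebb3
C#6 becomes Bb5
F6 becomes Ebb6

Bbb4 Ab3 Ebb3 Bb5 Ebb6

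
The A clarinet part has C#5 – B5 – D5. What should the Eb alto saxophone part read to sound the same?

F##5 E#6 G#5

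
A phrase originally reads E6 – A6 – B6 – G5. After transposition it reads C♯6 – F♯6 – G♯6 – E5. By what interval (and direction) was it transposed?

down a minor third

From E6 to C#6 is 3 letter names — a third of some quality.
C#6 to E6 is 3 semitones, which makes it a minor third; the second version is lower, so the direction is down.
Checking another pair — G5 → E5 — gives the same interval.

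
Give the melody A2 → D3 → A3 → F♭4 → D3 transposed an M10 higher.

C#4 F#4 C#5 Ab5 F#4

A2: a tenth up reaches C, and 16 semitones makes it C#4.
A major tenth up from D3 gives F#4.
A3: a tenth up reaches C, and 16 semitones makes it C#5.
Fb4 up a major tenth is Ab5.
D3: a tenth up reaches F, and 16 semitones makes it F#4.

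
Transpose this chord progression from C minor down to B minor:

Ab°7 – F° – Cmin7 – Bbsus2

G°7 E° Bmin7 Asus2

C minor down to B minor is a minor second; each chord root moves by that interval while the quality stays the same.
Ab°7: root Ab down a minor second → G, giving G°7.
F°: root F down a minor second → E, giving E°.
Cmin7: root C down a minor second → B, giving Bmin7.
Bbsus2: root Bb down a minor second → A, giving Asus2.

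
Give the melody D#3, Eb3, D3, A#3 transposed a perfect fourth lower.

D#3 becomes A#2
Eb3 becomes Bb2
D3 becomes A2
A#3 becomes E#3

A#2 Bb2 A2 E#3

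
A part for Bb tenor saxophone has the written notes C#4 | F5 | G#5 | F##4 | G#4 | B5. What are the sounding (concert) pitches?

The Bb tenor saxophone sounds a major ninth below written, so transpose each written note down a major ninth.
C#4 gives B2
F5 gives Eb4
G#5 gives F#4
F##4 gives E#3
G#4 gives F#3
B5 gives A4

B2 Eb4 F#4 E#3 F#3 A4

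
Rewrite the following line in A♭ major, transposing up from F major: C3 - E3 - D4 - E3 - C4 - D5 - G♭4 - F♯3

Eb3 G3 F4 G3 Eb4 F5 Bbb4 A3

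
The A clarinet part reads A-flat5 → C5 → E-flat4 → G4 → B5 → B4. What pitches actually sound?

F5 A4 C4 E4 G#5 G#4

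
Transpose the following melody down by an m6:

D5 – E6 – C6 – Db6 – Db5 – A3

D5 becomes F#4
E6 becomes G#5
C6 becomes E5
Db6 becomes F5
Db5 becomes F4
A3 becomes C#3

F#4 G#5 E5 F5 F4 C#3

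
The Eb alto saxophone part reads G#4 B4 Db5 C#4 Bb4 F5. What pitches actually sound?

B3 D4 Fb4 E3 Db4 Ab4

Written C4 on the Eb alto saxophone sounds as Eb3, a major sixth lower; apply that shift to every note.
G#4 to B3
B4 to D4
Db5 to Fb4
C#4 to E3
Bb4 to Db4
F5 to Ab4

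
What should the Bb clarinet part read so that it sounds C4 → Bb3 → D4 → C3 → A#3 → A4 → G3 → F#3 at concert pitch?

The Bb clarinet sounds a major second below written, so the written part must be a major second above concert — transpose each note up.
C4 becomes D4
Bb3 becomes C4
D4 becomes E4
C3 becomes D3
A#3 becomes B#3
A4 becomes B4
G3 becomes A3
F#3 becomes G#3

D4 C4 E4 D3 B#3 B4 A3 G#3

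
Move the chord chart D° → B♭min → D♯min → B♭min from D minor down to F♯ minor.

F#° Dmin F##min Dmin

D minor down to F♯ minor is a minor sixth; each chord root moves by that interval while the quality stays the same.
D°: root D down a minor sixth → F#, giving F#°.
B♭min: root B♭ down a minor sixth → D, giving Dmin.
D♯min: root D♯ down a minor sixth → F##, giving F##min.
B♭min: root B♭ down a minor sixth → D, giving Dmin.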